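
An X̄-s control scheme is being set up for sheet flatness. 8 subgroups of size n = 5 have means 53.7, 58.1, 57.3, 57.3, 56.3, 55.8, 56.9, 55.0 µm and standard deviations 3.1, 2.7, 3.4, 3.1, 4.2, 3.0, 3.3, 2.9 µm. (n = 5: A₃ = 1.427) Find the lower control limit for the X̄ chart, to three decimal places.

X̄̄ = (53.7 + 58.1 + 57.3 + 57.3 + 56.3 + 55.8 + 56.9 + 55.0) / 8 = 56.3000
s̄ = (3.1 + 2.7 + 3.4 + 3.1 + 4.2 + 3.0 + 3.3 + 2.9) / 8 = 3.2125
LCL = X̄̄ − A₃·s̄ = 56.3000 − 1.427 × 3.2125 = 51.7158

51.716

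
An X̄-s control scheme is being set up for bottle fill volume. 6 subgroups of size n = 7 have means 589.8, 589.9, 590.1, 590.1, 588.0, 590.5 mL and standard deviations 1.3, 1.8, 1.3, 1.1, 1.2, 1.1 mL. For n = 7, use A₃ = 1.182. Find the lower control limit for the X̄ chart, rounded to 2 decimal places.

588.20

X̄̄ = (589.8 + 589.9 + 590.1 + 590.1 + 588.0 + 590.5) / 6 = 589.7333
s̄ = (1.3 + 1.8 + 1.3 + 1.1 + 1.2 + 1.1) / 6 = 1.3000
LCL = X̄̄ − A₃·s̄ = 589.7333 − 1.182 × 1.3000 = 588.1967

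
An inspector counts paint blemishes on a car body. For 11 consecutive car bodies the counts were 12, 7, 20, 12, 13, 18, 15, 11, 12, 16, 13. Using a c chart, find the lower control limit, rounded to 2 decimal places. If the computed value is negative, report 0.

c̄ = (12 + 7 + 20 + 12 + 13 + 18 + 15 + 11 + 12 + 16 + 13) / 11 = 149 / 11 = 13.5455
LCL = c̄ − 3√c̄ = 13.5455 − 3 × 3.6804 = 2.5042

2.50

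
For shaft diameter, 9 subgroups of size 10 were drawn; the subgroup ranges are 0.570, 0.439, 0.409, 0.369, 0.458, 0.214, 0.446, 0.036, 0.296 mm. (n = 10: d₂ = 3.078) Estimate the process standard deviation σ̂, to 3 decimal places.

0.117

R̄ = (0.570 + 0.439 + 0.409 + 0.369 + 0.458 + 0.214 + 0.446 + 0.036 + 0.296) / 9 = 0.3597
σ̂ = R̄ / d₂ = 0.3597 / 3.078 = 0.1169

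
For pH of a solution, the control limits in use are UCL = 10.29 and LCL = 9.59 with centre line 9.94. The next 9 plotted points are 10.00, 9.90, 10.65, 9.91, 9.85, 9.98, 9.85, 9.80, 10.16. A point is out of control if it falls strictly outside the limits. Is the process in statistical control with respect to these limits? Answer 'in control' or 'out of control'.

Compare each point to [9.59, 10.29]: sample 3 = 10.65 > UCL.

out of control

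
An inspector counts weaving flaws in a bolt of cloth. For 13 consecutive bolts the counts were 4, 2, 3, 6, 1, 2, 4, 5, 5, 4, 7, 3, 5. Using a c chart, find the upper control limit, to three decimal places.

9.865

c̄ = (4 + 2 + 3 + 6 + 1 + 2 + 4 + 5 + 5 + 4 + 7 + 3 + 5) / 13 = 51 / 13 = 3.9231
UCL = c̄ + 3√c̄ = 3.9231 + 3 × √3.9231 = 3.9231 + 3 × 1.9807 = 9.8651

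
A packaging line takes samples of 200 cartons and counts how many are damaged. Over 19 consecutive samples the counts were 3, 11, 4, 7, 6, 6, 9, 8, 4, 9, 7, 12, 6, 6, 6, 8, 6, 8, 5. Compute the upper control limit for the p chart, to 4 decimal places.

0.0732

p̄ = Σdᵢ / (k·n) = 131 / (19 × 200) = 0.03447
UCL = p̄ + 3·√(p̄(1−p̄)/n) = 0.03447 + 3 × √(0.03447×0.96553/200) = 0.03447 + 3 × 0.01290 = 0.07318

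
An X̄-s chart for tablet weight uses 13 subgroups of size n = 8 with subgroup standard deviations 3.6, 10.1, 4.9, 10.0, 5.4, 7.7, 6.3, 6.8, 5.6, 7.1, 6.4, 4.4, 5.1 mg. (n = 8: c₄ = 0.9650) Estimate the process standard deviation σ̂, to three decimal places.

s̄ = (3.6 + 10.1 + 4.9 + 10.0 + 5.4 + 7.7 + 6.3 + 6.8 + 5.6 + 7.1 + 6.4 + 4.4 + 5.1) / 13 = 6.4154
σ̂ = s̄ / c₄ = 6.4154 / 0.9650 = 6.6481

6.648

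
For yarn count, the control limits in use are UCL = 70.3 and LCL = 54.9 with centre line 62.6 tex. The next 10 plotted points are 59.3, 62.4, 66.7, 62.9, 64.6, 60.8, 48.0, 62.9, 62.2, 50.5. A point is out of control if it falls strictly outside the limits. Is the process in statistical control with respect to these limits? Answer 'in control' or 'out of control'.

Compare each point to [54.9, 70.3]: sample 7 = 48.0 < LCL; sample 10 = 50.5 < LCL.

out of control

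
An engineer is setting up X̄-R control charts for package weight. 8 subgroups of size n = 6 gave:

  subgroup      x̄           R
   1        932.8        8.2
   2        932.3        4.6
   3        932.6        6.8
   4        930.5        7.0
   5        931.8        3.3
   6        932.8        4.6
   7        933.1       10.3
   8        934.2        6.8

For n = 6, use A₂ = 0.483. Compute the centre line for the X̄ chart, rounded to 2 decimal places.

X̄̄ = (932.8 + 932.3 + 932.6 + 930.5 + 931.8 + 932.8 + 933.1 + 934.2) / 8 = 7460.1000 / 8 = 932.5125
CL = X̄̄ = 932.5125

932.51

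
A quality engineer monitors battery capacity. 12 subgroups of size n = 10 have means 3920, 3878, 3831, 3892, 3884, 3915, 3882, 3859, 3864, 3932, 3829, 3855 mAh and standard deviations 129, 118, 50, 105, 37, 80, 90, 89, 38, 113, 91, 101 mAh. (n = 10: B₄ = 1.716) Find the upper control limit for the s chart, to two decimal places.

s̄ = (129 + 118 + 50 + 105 + 37 + 80 + 90 + 89 + 38 + 113 + 91 + 101) / 12 = 86.7500
UCL_s = B₄·s̄ = 1.716 × 86.7500 = 148.8630

148.86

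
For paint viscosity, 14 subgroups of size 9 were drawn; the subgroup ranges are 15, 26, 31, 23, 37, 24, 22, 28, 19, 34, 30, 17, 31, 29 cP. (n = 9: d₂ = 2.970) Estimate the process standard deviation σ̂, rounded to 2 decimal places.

R̄ = (15 + 26 + 31 + 23 + 37 + 24 + 22 + 28 + 19 + 34 + 30 + 17 + 31 + 29) / 14 = 26.1429
σ̂ = R̄ / d₂ = 26.1429 / 2.970 = 8.8023

8.80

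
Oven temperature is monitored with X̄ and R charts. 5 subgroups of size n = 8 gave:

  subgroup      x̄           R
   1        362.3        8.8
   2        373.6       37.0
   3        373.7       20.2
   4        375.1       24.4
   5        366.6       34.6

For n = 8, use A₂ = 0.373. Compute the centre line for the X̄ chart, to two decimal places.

370.26

X̄̄ = (362.3 + 373.6 + 373.7 + 375.1 + 366.6) / 5 = 1851.3000 / 5 = 370.2600
CL = X̄̄ = 370.2600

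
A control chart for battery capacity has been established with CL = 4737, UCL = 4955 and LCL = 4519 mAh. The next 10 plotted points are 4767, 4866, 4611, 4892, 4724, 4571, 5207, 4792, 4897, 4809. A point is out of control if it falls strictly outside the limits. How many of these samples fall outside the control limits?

Compare each point to [4519, 4955]: sample 7 = 5207 > UCL.

1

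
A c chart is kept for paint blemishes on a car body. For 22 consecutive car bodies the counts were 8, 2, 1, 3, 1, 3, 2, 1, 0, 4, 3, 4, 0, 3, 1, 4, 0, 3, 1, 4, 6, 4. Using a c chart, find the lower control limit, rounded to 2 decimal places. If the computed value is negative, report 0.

0.00

c̄ = (8 + 2 + 1 + 3 + 1 + 3 + 2 + 1 + 0 + 4 + 3 + 4 + 0 + 3 + 1 + 4 + 0 + 3 + 1 + 4 + 6 + 4) / 22 = 58 / 22 = 2.6364
LCL = c̄ − 3√c̄ = 2.6364 − 3 × 1.6237 = -2.2347 → 0 (cannot be negative)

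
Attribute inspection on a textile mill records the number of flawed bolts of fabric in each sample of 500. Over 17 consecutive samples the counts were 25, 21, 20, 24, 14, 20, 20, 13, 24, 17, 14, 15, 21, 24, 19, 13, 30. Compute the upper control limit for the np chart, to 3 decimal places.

32.681

p̄ = Σdᵢ / (k·n) = 334 / (17 × 500) = 0.03929
UCL = np̄ + 3·√(np̄(1−p̄)) = 19.6471 + 3 × √(19.6471×0.96071) = 19.6471 + 3 × 4.3445 = 32.6807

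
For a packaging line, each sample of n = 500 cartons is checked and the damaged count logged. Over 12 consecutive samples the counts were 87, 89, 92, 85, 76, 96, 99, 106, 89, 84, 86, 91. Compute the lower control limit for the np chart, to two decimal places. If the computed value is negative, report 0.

p̄ = Σdᵢ / (k·n) = 1080 / (12 × 500) = 0.18000
LCL = np̄ − 3·√(np̄(1−p̄)) = 90.0000 − 3 × 8.5907 = 64.2279

64.23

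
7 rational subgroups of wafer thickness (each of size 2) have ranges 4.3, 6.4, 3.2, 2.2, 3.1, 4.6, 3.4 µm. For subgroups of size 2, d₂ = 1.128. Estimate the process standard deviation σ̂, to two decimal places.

3.44

R̄ = (4.3 + 6.4 + 3.2 + 2.2 + 3.1 + 4.6 + 3.4) / 7 = 3.8857
σ̂ = R̄ / d₂ = 3.8857 / 1.128 = 3.4448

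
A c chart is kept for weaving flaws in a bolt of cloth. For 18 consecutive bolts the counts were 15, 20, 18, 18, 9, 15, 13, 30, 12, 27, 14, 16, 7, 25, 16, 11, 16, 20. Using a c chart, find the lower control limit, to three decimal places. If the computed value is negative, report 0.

c̄ = (15 + 20 + 18 + 18 + 9 + 15 + 13 + 30 + 12 + 27 + 14 + 16 + 7 + 25 + 16 + 11 + 16 + 20) / 18 = 302 / 18 = 16.7778
LCL = c̄ − 3√c̄ = 16.7778 − 3 × 4.0961 = 4.4896

4.490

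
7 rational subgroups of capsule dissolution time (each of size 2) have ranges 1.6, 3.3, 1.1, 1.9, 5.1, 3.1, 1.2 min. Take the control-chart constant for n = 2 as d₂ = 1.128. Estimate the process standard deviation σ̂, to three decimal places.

2.191

R̄ = (1.6 + 3.3 + 1.1 + 1.9 + 5.1 + 3.1 + 1.2) / 7 = 2.4714
σ̂ = R̄ / d₂ = 2.4714 / 1.128 = 2.1910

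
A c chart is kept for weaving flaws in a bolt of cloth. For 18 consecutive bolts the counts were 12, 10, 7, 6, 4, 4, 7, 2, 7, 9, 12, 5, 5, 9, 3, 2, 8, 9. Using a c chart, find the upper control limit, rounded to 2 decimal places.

14.50

c̄ = (12 + 10 + 7 + 6 + 4 + 4 + 7 + 2 + 7 + 9 + 12 + 5 + 5 + 9 + 3 + 2 + 8 + 9) / 18 = 121 / 18 = 6.7222
UCL = c̄ + 3√c̄ = 6.7222 + 3 × √6.7222 = 6.7222 + 3 × 2.5927 = 14.5004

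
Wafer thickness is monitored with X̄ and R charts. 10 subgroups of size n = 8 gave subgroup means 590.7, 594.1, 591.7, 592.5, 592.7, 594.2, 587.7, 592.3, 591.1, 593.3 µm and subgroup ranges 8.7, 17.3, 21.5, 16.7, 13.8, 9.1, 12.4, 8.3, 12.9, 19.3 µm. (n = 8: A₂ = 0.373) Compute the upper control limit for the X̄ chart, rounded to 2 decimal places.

X̄̄ = (590.7 + 594.1 + 591.7 + 592.5 + 592.7 + 594.2 + 587.7 + 592.3 + 591.1 + 593.3) / 10 = 5920.3000 / 10 = 592.0300
R̄ = (8.7 + 17.3 + 21.5 + 16.7 + 13.8 + 9.1 + 12.4 + 8.3 + 12.9 + 19.3) / 10 = 140.0000 / 10 = 14.0000
UCL = X̄̄ + A₂·R̄ = 592.0300 + 0.373 × 14.0000 = 597.2520

597.25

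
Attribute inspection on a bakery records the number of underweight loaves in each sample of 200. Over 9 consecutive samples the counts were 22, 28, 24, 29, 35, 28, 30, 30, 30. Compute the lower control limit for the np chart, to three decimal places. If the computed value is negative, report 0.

p̄ = Σdᵢ / (k·n) = 256 / (9 × 200) = 0.14222
LCL = np̄ − 3·√(np̄(1−p̄)) = 28.4444 − 3 × 4.9395 = 13.6258

13.626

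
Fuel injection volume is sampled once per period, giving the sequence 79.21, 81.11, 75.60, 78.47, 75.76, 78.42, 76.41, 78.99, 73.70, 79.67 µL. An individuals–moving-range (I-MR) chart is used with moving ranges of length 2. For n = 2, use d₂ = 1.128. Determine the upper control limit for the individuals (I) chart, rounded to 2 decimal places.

87.04

X̄ = (79.21 + 81.11 + 75.60 + 78.47 + 75.76 + 78.42 + 76.41 + 78.99 + 73.70 + 79.67) / 10 = 77.7340
Moving ranges: 1.90, 5.51, 2.87, 2.71, 2.66, 2.01, 2.58, 5.29, 5.97; M̄R̄ = 31.5000 / 9 = 3.5000
UCL = X̄ + 3·M̄R̄/d₂ = 77.7340 + 3 × 3.5000 / 1.128 = 87.0425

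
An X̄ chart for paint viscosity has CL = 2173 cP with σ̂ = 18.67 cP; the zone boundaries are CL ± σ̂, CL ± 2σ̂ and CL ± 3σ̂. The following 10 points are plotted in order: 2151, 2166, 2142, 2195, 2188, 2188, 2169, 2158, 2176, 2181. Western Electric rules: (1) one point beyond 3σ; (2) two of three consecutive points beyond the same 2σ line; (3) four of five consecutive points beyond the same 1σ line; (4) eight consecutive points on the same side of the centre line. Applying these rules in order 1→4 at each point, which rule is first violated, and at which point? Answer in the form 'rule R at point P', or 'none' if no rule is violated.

none

Zone of each point (C = within 1σ̂, B = 1σ̂–2σ̂, A = 2σ̂–3σ̂, * = beyond 3σ̂; sign = side of CL): 1:-B, 2:-C, 3:-B, 4:+B, 5:+C, 6:+C, 7:-C, 8:-C, 9:+C, 10:+C
No rule fires across all 10 points.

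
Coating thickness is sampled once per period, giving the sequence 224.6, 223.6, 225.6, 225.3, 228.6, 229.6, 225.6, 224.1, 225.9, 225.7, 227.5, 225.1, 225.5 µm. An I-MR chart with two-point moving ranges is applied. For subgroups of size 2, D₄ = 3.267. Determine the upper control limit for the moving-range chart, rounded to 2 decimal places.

Moving ranges: 1.0, 2.0, 0.3, 3.3, 1.0, 4.0, 1.5, 1.8, 0.2, 1.8, 2.4, 0.4; M̄R̄ = 19.7000 / 12 = 1.6417
UCL_MR = D₄·M̄R̄ = 3.267 × 1.6417 = 5.3633

5.36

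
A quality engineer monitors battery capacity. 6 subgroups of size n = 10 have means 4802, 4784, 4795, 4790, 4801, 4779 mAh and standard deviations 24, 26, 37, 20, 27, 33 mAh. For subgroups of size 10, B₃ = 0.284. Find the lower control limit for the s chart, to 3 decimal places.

7.905

s̄ = (24 + 26 + 37 + 20 + 27 + 33) / 6 = 27.8333
LCL_s = B₃·s̄ = 0.284 × 27.8333 = 7.9047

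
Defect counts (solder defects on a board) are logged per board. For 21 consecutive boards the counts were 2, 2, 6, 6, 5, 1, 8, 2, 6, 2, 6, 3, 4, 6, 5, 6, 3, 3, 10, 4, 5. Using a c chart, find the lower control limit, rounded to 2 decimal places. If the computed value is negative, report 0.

0.00

c̄ = (2 + 2 + 6 + 6 + 5 + 1 + 8 + 2 + 6 + 2 + 6 + 3 + 4 + 6 + 5 + 6 + 3 + 3 + 10 + 4 + 5) / 21 = 95 / 21 = 4.5238
LCL = c̄ − 3√c̄ = 4.5238 − 3 × 2.1269 = -1.8570 → 0 (cannot be negative)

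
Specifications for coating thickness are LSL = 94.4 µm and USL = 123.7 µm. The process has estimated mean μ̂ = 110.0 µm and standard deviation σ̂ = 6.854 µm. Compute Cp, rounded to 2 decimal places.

Cp = (USL − LSL) / (6σ̂) = (123.7 − 94.4) / (6 × 6.854) = 29.3000 / 41.1240 = 0.7125

0.71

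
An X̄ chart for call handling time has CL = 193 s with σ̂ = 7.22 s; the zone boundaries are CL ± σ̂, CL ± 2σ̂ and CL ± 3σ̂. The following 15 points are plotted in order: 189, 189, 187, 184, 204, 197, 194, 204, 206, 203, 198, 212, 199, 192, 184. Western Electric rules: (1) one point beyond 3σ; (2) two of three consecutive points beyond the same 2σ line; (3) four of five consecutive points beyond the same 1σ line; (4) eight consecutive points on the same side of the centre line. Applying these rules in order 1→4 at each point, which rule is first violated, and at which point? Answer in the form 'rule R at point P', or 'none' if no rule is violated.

Zone of each point (C = within 1σ̂, B = 1σ̂–2σ̂, A = 2σ̂–3σ̂, * = beyond 3σ̂; sign = side of CL): 1:-C, 2:-C, 3:-C, 4:-B, 5:+B, 6:+C, 7:+C, 8:+B, 9:+B, 10:+B, 11:+C, 12:+A, 13:+C, 14:-C, 15:-B
Rule 3 (four of five consecutive points beyond the same 1σ limit) is satisfied at point 12.

rule 3 at point 12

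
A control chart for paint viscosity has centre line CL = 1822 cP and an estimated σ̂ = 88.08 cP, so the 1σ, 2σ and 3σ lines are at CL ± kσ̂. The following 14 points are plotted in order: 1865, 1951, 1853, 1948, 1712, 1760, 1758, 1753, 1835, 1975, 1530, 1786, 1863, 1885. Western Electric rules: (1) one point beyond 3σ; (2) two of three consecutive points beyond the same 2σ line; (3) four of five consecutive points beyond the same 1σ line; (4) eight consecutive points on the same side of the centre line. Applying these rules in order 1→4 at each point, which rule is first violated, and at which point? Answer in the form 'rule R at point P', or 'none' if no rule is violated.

Zone of each point (C = within 1σ̂, B = 1σ̂–2σ̂, A = 2σ̂–3σ̂, * = beyond 3σ̂; sign = side of CL): 1:+C, 2:+B, 3:+C, 4:+B, 5:-B, 6:-C, 7:-C, 8:-C, 9:+C, 10:+B, 11:-*, 12:-C, 13:+C, 14:+C
Rule 1 (one point beyond the 3σ limits) is satisfied at point 11.

rule 1 at point 11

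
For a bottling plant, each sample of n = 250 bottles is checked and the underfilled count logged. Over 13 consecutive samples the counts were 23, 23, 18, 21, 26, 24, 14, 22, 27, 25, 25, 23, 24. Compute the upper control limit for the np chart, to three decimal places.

36.319

p̄ = Σdᵢ / (k·n) = 295 / (13 × 250) = 0.09077
UCL = np̄ + 3·√(np̄(1−p̄)) = 22.6923 + 3 × √(22.6923×0.90923) = 22.6923 + 3 × 4.5423 = 36.3192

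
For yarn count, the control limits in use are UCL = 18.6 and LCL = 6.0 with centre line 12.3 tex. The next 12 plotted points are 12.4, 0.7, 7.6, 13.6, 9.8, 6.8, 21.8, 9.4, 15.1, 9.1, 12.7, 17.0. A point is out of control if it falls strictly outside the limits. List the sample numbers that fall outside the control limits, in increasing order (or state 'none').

2, 7

Compare each point to [6.0, 18.6]: sample 2 = 0.7 < LCL; sample 7 = 21.8 > UCL.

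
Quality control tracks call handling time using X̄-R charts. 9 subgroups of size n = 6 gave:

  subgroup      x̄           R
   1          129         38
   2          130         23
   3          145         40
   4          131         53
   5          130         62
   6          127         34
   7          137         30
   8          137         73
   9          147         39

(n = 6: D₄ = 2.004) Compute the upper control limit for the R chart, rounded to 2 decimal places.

87.29

R̄ = (38 + 23 + 40 + 53 + 62 + 34 + 30 + 73 + 39) / 9 = 392.0000 / 9 = 43.5556
UCL_R = D₄·R̄ = 2.004 × 43.5556 = 87.2853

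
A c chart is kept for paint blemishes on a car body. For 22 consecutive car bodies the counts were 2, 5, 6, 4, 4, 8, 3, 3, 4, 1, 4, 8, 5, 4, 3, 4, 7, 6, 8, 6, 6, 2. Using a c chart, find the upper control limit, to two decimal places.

c̄ = (2 + 5 + 6 + 4 + 4 + 8 + 3 + 3 + 4 + 1 + 4 + 8 + 5 + 4 + 3 + 4 + 7 + 6 + 8 + 6 + 6 + 2) / 22 = 103 / 22 = 4.6818
UCL = c̄ + 3√c̄ = 4.6818 + 3 × √4.6818 = 4.6818 + 3 × 2.1638 = 11.1731

11.17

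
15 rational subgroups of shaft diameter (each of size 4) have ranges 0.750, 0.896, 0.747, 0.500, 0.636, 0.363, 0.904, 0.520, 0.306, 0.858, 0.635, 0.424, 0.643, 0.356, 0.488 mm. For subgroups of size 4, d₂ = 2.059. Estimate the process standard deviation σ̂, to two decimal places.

R̄ = (0.750 + 0.896 + 0.747 + 0.500 + 0.636 + 0.363 + 0.904 + 0.520 + 0.306 + 0.858 + 0.635 + 0.424 + 0.643 + 0.356 + 0.488) / 15 = 0.6017
σ̂ = R̄ / d₂ = 0.6017 / 2.059 = 0.2922

0.29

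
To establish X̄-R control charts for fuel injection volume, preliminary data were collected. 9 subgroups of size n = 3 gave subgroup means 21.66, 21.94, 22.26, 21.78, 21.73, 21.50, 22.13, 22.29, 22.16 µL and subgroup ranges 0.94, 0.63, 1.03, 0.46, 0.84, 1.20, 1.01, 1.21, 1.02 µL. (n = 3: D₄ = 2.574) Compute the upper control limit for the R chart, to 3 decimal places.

R̄ = (0.94 + 0.63 + 1.03 + 0.46 + 0.84 + 1.20 + 1.01 + 1.21 + 1.02) / 9 = 8.3400 / 9 = 0.9267
UCL_R = D₄·R̄ = 2.574 × 0.9267 = 2.3852

2.385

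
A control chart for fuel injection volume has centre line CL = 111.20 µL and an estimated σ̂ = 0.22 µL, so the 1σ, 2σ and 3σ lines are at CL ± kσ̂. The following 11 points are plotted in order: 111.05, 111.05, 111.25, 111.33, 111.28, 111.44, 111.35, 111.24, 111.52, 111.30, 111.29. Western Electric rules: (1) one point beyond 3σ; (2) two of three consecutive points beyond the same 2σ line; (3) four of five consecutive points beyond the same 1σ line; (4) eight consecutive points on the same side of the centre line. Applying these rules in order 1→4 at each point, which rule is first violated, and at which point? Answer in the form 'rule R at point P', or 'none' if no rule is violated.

rule 4 at point 10

Zone of each point (C = within 1σ̂, B = 1σ̂–2σ̂, A = 2σ̂–3σ̂, * = beyond 3σ̂; sign = side of CL): 1:-C, 2:-C, 3:+C, 4:+C, 5:+C, 6:+B, 7:+C, 8:+C, 9:+B, 10:+C, 11:+C
Rule 4 (eight consecutive points on the same side of the centre line) is satisfied at point 10.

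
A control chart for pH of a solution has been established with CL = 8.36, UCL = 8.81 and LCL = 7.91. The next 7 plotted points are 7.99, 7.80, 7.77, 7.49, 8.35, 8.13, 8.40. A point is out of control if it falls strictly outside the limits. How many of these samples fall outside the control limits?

Compare each point to [7.91, 8.81]: sample 2 = 7.80 < LCL; sample 3 = 7.77 < LCL; sample 4 = 7.49 < LCL.

3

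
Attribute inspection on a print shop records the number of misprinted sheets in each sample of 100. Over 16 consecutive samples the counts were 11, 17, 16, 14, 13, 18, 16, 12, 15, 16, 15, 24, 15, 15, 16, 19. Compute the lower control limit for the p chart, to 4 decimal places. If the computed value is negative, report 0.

0.0482

p̄ = Σdᵢ / (k·n) = 252 / (16 × 100) = 0.15750
LCL = p̄ − 3·√(p̄(1−p̄)/n) = 0.15750 − 3 × 0.03643 = 0.04822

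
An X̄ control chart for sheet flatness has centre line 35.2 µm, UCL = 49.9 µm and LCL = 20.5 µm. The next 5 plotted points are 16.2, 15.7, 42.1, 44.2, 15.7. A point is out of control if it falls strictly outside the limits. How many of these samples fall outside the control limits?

Compare each point to [20.5, 49.9]: sample 1 = 16.2 < LCL; sample 2 = 15.7 < LCL; sample 5 = 15.7 < LCL.

3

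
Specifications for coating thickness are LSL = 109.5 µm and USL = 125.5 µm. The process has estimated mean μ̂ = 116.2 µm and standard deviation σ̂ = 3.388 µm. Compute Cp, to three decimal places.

Cp = (USL − LSL) / (6σ̂) = (125.5 − 109.5) / (6 × 3.388) = 16.0000 / 20.3280 = 0.7871

0.787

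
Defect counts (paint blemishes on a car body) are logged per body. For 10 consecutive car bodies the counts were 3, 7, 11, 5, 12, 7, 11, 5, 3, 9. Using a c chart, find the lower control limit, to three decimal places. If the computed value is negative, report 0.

0.000

c̄ = (3 + 7 + 11 + 5 + 12 + 7 + 11 + 5 + 3 + 9) / 10 = 73 / 10 = 7.3000
LCL = c̄ − 3√c̄ = 7.3000 − 3 × 2.7019 = -0.8056 → 0 (cannot be negative)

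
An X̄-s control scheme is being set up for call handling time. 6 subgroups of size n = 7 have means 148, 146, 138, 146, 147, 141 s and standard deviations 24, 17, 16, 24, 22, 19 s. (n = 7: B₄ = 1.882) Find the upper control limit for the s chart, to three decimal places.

s̄ = (24 + 17 + 16 + 24 + 22 + 19) / 6 = 20.3333
UCL_s = B₄·s̄ = 1.882 × 20.3333 = 38.2673

38.267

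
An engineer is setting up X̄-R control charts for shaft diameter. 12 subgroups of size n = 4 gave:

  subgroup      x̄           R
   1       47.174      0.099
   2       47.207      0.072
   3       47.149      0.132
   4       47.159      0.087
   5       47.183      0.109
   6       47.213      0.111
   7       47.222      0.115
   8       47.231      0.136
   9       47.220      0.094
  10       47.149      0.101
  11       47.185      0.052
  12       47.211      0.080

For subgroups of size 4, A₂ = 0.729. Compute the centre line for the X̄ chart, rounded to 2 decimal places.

47.19

X̄̄ = (47.174 + 47.207 + 47.149 + 47.159 + 47.183 + 47.213 + 47.222 + 47.231 + 47.220 + 47.149 + 47.185 + 47.211) / 12 = 566.3030 / 12 = 47.1919
CL = X̄̄ = 47.1919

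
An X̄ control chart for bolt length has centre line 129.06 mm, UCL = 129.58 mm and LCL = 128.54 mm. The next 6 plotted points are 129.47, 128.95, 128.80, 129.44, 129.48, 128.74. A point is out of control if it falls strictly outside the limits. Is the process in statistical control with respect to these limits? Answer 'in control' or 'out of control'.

in control

All 6 points lie within [128.54, 129.58].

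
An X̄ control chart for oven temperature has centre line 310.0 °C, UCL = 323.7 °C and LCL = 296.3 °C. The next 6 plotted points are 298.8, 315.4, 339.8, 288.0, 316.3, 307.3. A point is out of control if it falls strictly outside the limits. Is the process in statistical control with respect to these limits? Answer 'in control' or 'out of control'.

out of control

Compare each point to [296.3, 323.7]: sample 3 = 339.8 > UCL; sample 4 = 288.0 < LCL.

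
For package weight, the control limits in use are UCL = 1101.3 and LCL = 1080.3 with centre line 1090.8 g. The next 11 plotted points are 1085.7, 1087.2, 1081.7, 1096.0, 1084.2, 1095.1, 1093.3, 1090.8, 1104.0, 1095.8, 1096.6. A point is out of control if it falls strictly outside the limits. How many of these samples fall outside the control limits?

1

Compare each point to [1080.3, 1101.3]: sample 9 = 1104.0 > UCL.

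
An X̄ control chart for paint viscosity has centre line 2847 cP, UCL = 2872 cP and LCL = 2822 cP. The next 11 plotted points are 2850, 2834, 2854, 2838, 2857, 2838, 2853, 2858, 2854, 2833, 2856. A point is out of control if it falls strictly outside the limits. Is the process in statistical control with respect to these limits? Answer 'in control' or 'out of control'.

in control

All 11 points lie within [2822, 2872].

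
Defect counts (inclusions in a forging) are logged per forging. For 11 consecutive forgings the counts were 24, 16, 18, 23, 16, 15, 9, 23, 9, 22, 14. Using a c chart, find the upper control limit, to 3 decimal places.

c̄ = (24 + 16 + 18 + 23 + 16 + 15 + 9 + 23 + 9 + 22 + 14) / 11 = 189 / 11 = 17.1818
UCL = c̄ + 3√c̄ = 17.1818 + 3 × √17.1818 = 17.1818 + 3 × 4.1451 = 29.6171

29.617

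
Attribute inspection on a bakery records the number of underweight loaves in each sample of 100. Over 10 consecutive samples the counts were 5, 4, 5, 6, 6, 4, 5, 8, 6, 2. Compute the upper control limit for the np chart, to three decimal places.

p̄ = Σdᵢ / (k·n) = 51 / (10 × 100) = 0.05100
UCL = np̄ + 3·√(np̄(1−p̄)) = 5.1000 + 3 × √(5.1000×0.94900) = 5.1000 + 3 × 2.2000 = 11.6999

11.700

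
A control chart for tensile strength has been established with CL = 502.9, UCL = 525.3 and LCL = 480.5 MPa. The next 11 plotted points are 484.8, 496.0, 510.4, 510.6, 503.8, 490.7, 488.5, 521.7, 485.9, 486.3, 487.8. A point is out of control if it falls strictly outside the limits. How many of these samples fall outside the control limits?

0

All 11 points lie within [480.5, 525.3].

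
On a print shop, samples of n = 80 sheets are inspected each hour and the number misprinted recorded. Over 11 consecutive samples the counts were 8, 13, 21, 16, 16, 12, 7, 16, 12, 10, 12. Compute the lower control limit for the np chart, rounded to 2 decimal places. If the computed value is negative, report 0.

3.10

p̄ = Σdᵢ / (k·n) = 143 / (11 × 80) = 0.16250
LCL = np̄ − 3·√(np̄(1−p̄)) = 13.0000 − 3 × 3.2996 = 3.1011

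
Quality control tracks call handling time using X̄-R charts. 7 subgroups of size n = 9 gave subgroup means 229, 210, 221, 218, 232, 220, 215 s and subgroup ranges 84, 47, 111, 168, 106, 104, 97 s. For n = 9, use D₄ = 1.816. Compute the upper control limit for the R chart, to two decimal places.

186.01

R̄ = (84 + 47 + 111 + 168 + 106 + 104 + 97) / 7 = 717.0000 / 7 = 102.4286
UCL_R = D₄·R̄ = 1.816 × 102.4286 = 186.0103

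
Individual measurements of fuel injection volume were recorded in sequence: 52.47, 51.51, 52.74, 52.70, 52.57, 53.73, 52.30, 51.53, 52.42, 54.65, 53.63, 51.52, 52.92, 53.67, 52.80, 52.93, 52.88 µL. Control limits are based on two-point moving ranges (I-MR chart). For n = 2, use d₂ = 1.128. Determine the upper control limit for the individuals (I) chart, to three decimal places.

X̄ = (52.47 + 51.51 + 52.74 + 52.70 + 52.57 + 53.73 + 52.30 + 51.53 + 52.42 + 54.65 + 53.63 + 51.52 + 52.92 + 53.67 + 52.80 + 52.93 + 52.88) / 17 = 52.7629
Moving ranges: 0.96, 1.23, 0.04, 0.13, 1.16, 1.43, 0.77, 0.89, 2.23, 1.02, 2.11, 1.40, 0.75, 0.87, 0.13, 0.05; M̄R̄ = 15.1700 / 16 = 0.9481
UCL = X̄ + 3·M̄R̄/d₂ = 52.7629 + 3 × 0.9481 / 1.128 = 55.2846

55.285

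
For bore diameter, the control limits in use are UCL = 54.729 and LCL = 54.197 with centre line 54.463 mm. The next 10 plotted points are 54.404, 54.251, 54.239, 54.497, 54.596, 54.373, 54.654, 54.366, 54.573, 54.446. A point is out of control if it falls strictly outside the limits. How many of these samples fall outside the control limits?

All 10 points lie within [54.197, 54.729].

0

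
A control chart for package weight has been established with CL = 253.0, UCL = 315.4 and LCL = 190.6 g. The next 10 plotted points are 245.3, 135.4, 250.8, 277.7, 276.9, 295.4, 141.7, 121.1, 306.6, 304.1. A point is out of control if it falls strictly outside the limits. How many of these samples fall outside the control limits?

3

Compare each point to [190.6, 315.4]: sample 2 = 135.4 < LCL; sample 7 = 141.7 < LCL; sample 8 = 121.1 < LCL.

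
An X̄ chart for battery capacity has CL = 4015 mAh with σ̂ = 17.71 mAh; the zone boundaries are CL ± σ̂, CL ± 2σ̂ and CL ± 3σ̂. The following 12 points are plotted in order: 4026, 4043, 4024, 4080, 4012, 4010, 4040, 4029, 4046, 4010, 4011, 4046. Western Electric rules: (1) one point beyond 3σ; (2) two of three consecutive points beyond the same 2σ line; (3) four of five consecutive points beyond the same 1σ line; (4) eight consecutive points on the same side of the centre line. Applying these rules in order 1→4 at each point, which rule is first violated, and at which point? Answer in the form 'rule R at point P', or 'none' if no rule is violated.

rule 1 at point 4

Zone of each point (C = within 1σ̂, B = 1σ̂–2σ̂, A = 2σ̂–3σ̂, * = beyond 3σ̂; sign = side of CL): 1:+C, 2:+B, 3:+C, 4:+*, 5:-C, 6:-C, 7:+B, 8:+C, 9:+B, 10:-C, 11:-C, 12:+B
Rule 1 (one point beyond the 3σ limits) is satisfied at point 4.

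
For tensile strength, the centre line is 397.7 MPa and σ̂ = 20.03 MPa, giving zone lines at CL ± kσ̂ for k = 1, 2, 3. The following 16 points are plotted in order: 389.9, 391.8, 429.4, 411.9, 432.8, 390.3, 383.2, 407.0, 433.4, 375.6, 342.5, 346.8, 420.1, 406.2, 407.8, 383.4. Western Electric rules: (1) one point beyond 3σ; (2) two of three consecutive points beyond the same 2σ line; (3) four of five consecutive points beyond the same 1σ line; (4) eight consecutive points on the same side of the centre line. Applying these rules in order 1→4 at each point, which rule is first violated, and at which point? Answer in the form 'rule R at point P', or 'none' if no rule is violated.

Zone of each point (C = within 1σ̂, B = 1σ̂–2σ̂, A = 2σ̂–3σ̂, * = beyond 3σ̂; sign = side of CL): 1:-C, 2:-C, 3:+B, 4:+C, 5:+B, 6:-C, 7:-C, 8:+C, 9:+B, 10:-B, 11:-A, 12:-A, 13:+B, 14:+C, 15:+C, 16:-C
Rule 2 (two of three consecutive points beyond the same 2σ limit) is satisfied at point 12.

rule 2 at point 12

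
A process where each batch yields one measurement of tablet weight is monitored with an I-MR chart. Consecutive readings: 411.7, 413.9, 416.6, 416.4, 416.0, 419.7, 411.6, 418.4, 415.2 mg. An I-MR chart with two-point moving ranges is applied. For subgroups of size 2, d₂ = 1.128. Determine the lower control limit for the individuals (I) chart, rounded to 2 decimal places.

X̄ = (411.7 + 413.9 + 416.6 + 416.4 + 416.0 + 419.7 + 411.6 + 418.4 + 415.2) / 9 = 415.5000
Moving ranges: 2.2, 2.7, 0.2, 0.4, 3.7, 8.1, 6.8, 3.2; M̄R̄ = 27.3000 / 8 = 3.4125
LCL = X̄ − 3·M̄R̄/d₂ = 415.5000 − 3 × 3.4125 / 1.128 = 406.4242

406.42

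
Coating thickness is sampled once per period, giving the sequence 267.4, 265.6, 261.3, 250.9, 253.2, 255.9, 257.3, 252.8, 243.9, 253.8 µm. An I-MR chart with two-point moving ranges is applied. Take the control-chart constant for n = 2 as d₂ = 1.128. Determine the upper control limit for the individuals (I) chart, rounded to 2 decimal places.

X̄ = (267.4 + 265.6 + 261.3 + 250.9 + 253.2 + 255.9 + 257.3 + 252.8 + 243.9 + 253.8) / 10 = 256.2100
Moving ranges: 1.8, 4.3, 10.4, 2.3, 2.7, 1.4, 4.5, 8.9, 9.9; M̄R̄ = 46.2000 / 9 = 5.1333
UCL = X̄ + 3·M̄R̄/d₂ = 256.2100 + 3 × 5.1333 / 1.128 = 269.8625

269.86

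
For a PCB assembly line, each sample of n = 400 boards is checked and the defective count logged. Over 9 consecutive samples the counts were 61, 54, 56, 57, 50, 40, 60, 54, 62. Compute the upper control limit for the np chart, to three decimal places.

p̄ = Σdᵢ / (k·n) = 494 / (9 × 400) = 0.13722
UCL = np̄ + 3·√(np̄(1−p̄)) = 54.8889 + 3 × √(54.8889×0.86278) = 54.8889 + 3 × 6.8816 = 75.5338

75.534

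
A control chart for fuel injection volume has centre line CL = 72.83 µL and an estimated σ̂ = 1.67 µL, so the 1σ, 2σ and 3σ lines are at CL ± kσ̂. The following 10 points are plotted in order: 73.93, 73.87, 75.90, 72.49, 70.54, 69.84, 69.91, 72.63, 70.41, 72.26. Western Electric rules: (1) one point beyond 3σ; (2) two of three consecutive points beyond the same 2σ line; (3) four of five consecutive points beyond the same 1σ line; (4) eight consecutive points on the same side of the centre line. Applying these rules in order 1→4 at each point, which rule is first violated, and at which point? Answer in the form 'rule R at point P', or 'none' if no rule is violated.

Zone of each point (C = within 1σ̂, B = 1σ̂–2σ̂, A = 2σ̂–3σ̂, * = beyond 3σ̂; sign = side of CL): 1:+C, 2:+C, 3:+B, 4:-C, 5:-B, 6:-B, 7:-B, 8:-C, 9:-B, 10:-C
Rule 3 (four of five consecutive points beyond the same 1σ limit) is satisfied at point 9.

rule 3 at point 9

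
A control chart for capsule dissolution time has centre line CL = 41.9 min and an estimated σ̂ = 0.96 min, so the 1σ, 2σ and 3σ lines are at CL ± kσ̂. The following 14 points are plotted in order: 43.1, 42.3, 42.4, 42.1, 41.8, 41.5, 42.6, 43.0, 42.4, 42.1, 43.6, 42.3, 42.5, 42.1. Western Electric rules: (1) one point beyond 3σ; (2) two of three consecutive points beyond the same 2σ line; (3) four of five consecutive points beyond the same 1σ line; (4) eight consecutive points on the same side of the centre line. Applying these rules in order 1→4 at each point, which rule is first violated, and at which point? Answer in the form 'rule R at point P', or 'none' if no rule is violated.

Zone of each point (C = within 1σ̂, B = 1σ̂–2σ̂, A = 2σ̂–3σ̂, * = beyond 3σ̂; sign = side of CL): 1:+B, 2:+C, 3:+C, 4:+C, 5:-C, 6:-C, 7:+C, 8:+B, 9:+C, 10:+C, 11:+B, 12:+C, 13:+C, 14:+C
Rule 4 (eight consecutive points on the same side of the centre line) is satisfied at point 14.

rule 4 at point 14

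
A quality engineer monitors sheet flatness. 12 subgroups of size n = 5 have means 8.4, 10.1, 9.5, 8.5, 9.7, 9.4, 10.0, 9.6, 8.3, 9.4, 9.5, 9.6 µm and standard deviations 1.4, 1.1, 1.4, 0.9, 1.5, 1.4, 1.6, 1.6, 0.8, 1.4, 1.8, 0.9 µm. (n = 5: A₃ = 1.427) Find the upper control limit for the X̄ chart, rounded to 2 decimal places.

11.21

X̄̄ = (8.4 + 10.1 + 9.5 + 8.5 + 9.7 + 9.4 + 10.0 + 9.6 + 8.3 + 9.4 + 9.5 + 9.6) / 12 = 9.3333
s̄ = (1.4 + 1.1 + 1.4 + 0.9 + 1.5 + 1.4 + 1.6 + 1.6 + 0.8 + 1.4 + 1.8 + 0.9) / 12 = 1.3167
UCL = X̄̄ + A₃·s̄ = 9.3333 + 1.427 × 1.3167 = 11.2122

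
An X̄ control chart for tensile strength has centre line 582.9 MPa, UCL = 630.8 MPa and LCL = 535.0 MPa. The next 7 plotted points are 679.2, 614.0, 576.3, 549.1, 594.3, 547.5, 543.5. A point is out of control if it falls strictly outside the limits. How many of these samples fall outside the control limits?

1

Compare each point to [535.0, 630.8]: sample 1 = 679.2 > UCL.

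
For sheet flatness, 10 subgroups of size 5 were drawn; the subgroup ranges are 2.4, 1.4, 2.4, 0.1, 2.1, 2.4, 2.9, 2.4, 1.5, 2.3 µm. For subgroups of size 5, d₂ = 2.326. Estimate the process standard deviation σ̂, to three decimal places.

R̄ = (2.4 + 1.4 + 2.4 + 0.1 + 2.1 + 2.4 + 2.9 + 2.4 + 1.5 + 2.3) / 10 = 1.9900
σ̂ = R̄ / d₂ = 1.9900 / 2.326 = 0.8555

0.856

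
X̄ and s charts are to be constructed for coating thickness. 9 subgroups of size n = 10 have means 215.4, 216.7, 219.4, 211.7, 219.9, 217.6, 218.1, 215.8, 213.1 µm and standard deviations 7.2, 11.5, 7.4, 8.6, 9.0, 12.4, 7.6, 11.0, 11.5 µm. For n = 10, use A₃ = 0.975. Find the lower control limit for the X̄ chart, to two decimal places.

207.07

X̄̄ = (215.4 + 216.7 + 219.4 + 211.7 + 219.9 + 217.6 + 218.1 + 215.8 + 213.1) / 9 = 216.4111
s̄ = (7.2 + 11.5 + 7.4 + 8.6 + 9.0 + 12.4 + 7.6 + 11.0 + 11.5) / 9 = 9.5778
LCL = X̄̄ − A₃·s̄ = 216.4111 − 0.975 × 9.5778 = 207.0728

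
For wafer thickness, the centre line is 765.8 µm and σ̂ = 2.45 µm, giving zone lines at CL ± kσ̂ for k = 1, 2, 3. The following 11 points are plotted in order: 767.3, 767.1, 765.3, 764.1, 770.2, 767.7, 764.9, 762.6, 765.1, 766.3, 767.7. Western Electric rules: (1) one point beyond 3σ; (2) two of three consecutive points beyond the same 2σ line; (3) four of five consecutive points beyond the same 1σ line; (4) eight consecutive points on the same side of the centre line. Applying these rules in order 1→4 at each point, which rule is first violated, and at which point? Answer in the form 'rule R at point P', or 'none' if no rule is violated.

Zone of each point (C = within 1σ̂, B = 1σ̂–2σ̂, A = 2σ̂–3σ̂, * = beyond 3σ̂; sign = side of CL): 1:+C, 2:+C, 3:-C, 4:-C, 5:+B, 6:+C, 7:-C, 8:-B, 9:-C, 10:+C, 11:+C
No rule fires across all 11 points.

none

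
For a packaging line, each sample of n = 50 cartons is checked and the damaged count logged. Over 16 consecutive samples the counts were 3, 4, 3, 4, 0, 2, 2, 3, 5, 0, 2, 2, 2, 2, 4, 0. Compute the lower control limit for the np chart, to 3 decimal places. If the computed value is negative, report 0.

0.000

p̄ = Σdᵢ / (k·n) = 38 / (16 × 50) = 0.04750
LCL = np̄ − 3·√(np̄(1−p̄)) = 2.3750 − 3 × 1.5041 = -2.1372 → 0 (negative, so LCL = 0)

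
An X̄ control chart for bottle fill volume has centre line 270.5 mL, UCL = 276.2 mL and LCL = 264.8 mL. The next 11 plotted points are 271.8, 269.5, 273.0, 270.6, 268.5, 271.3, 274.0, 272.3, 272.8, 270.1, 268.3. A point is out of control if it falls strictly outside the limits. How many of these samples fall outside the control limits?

All 11 points lie within [264.8, 276.2].

0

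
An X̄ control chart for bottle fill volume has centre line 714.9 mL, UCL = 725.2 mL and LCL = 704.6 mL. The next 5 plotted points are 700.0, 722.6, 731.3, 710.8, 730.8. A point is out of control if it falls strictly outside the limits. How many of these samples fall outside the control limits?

Compare each point to [704.6, 725.2]: sample 1 = 700.0 < LCL; sample 3 = 731.3 > UCL; sample 5 = 730.8 > UCL.

3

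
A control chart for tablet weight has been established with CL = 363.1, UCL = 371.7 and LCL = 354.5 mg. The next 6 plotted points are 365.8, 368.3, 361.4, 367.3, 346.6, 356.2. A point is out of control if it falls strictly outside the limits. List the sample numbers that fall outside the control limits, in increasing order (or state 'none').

5

Compare each point to [354.5, 371.7]: sample 5 = 346.6 < LCL.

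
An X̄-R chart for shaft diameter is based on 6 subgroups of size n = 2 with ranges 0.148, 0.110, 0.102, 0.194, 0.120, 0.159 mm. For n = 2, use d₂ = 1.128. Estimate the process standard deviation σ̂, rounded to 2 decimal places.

0.12

R̄ = (0.148 + 0.110 + 0.102 + 0.194 + 0.120 + 0.159) / 6 = 0.1388
σ̂ = R̄ / d₂ = 0.1388 / 1.128 = 0.1231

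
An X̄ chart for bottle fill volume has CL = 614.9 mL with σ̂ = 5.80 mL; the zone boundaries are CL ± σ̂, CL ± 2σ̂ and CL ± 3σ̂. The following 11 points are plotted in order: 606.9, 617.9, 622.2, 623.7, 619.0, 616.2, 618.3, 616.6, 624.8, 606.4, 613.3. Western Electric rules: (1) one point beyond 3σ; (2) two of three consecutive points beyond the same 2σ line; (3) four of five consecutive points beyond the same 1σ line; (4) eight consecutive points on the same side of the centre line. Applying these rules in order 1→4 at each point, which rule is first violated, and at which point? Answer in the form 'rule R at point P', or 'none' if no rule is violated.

Zone of each point (C = within 1σ̂, B = 1σ̂–2σ̂, A = 2σ̂–3σ̂, * = beyond 3σ̂; sign = side of CL): 1:-B, 2:+C, 3:+B, 4:+B, 5:+C, 6:+C, 7:+C, 8:+C, 9:+B, 10:-B, 11:-C
Rule 4 (eight consecutive points on the same side of the centre line) is satisfied at point 9.

rule 4 at point 9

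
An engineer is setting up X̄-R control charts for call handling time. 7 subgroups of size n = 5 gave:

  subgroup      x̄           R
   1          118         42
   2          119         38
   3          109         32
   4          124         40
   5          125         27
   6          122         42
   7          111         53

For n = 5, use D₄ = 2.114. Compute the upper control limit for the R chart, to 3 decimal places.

82.748

R̄ = (42 + 38 + 32 + 40 + 27 + 42 + 53) / 7 = 274.0000 / 7 = 39.1429
UCL_R = D₄·R̄ = 2.114 × 39.1429 = 82.7480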